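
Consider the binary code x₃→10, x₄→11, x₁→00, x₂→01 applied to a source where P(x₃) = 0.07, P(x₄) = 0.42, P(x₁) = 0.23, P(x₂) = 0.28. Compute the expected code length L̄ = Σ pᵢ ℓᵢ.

L̄ = Σ pᵢ·ℓᵢ = 0.07·2 + 0.42·2 + 0.23·2 + 0.28·2 = 2 bits/symbol.

2 bits/symbol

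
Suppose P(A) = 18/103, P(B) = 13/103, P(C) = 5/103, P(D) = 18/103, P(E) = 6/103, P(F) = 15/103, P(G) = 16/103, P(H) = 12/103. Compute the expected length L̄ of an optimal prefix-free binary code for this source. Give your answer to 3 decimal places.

2.932 bits/symbol

Repeatedly combine the two least-probable nodes; the expected code length is the sum of the merged weights.
merge 5/103 + 6/103 → 11/103
merge 11/103 + 12/103 → 23/103
merge 13/103 + 15/103 → 28/103
merge 16/103 + 18/103 → 34/103
merge 18/103 + 23/103 → 41/103
merge 28/103 + 34/103 → 62/103
merge 41/103 + 62/103 → 1
L = 11/103 + 23/103 + 28/103 + 34/103 + 41/103 + 62/103 + 1 = 302/103 ≈ 2.932 bits/symbol.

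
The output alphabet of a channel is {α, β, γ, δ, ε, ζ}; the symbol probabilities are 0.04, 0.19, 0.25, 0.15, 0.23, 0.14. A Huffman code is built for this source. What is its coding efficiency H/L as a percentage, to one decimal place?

97.1%

Entropy H = −Σ p log₂ p ≈ 2.4363 bits.
Huffman merges: 1/25+7/50→9/50; 3/20+9/50→33/100; 19/100+23/100→21/50; 1/4+33/100→29/50; 21/50+29/50→1. L = 251/100 ≈ 2.5100.
Efficiency = H/L = 2.4363/2.5100 = 97.1%.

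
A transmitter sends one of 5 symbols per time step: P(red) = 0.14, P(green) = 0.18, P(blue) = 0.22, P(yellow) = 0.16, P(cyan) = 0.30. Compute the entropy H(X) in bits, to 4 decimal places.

2.2671 bits

H = −Σ pᵢ log₂ pᵢ.
−0.14·log₂(0.14) = 0.3971
−0.18·log₂(0.18) = 0.4453
−0.22·log₂(0.22) = 0.4806
−0.16·log₂(0.16) = 0.4230
−0.30·log₂(0.30) = 0.5211
Sum ≈ 2.2671 → 2.2671 bits.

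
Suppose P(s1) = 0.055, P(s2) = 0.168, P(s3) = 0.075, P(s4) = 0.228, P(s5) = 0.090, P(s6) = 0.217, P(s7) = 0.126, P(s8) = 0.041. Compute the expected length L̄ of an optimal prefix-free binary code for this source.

2.816 bits/symbol

Repeatedly combine the two least-probable nodes; the expected code length is the sum of the merged weights.
merge 41/1000 + 11/200 → 12/125
merge 3/40 + 9/100 → 33/200
merge 12/125 + 63/500 → 111/500
merge 33/200 + 21/125 → 333/1000
merge 217/1000 + 111/500 → 439/1000
merge 57/250 + 333/1000 → 561/1000
merge 439/1000 + 561/1000 → 1
L = 12/125 + 33/200 + 111/500 + 333/1000 + 439/1000 + 561/1000 + 1 = 352/125 = 2.816 bits/symbol.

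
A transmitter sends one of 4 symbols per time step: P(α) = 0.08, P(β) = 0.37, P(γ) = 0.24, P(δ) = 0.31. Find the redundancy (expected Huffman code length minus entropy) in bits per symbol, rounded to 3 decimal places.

0.110 bits

Entropy H = −Σ p log₂ p ≈ 1.8402 bits.
Huffman merges: 2/25+6/25→8/25; 31/100+8/25→63/100; 37/100+63/100→1. L = 39/20 ≈ 1.9500.
L − H = 1.9500 − 1.8402 = 0.110 bits.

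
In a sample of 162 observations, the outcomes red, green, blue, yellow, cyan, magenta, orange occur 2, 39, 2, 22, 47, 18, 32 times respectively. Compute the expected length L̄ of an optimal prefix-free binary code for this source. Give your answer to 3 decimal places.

2.432 bits/symbol

Probabilities are the counts divided by 162.
Repeatedly combine the two least-probable nodes; the expected code length is the sum of the merged weights.
merge 1/81 + 1/81 → 2/81
merge 2/81 + 1/9 → 11/81
merge 11/81 + 11/81 → 22/81
merge 16/81 + 13/54 → 71/162
merge 22/81 + 47/162 → 91/162
merge 71/162 + 91/162 → 1
L = 2/81 + 11/81 + 22/81 + 71/162 + 91/162 + 1 = 197/81 ≈ 2.432 bits/symbol.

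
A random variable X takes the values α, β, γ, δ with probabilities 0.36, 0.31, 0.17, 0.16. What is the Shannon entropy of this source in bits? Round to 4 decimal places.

1.9120 bits

H = −Σ pᵢ log₂ pᵢ.
−0.36·log₂(0.36) = 0.5306
−0.31·log₂(0.31) = 0.5238
−0.17·log₂(0.17) = 0.4346
−0.16·log₂(0.16) = 0.4230
Sum ≈ 1.9120 → 1.9120 bits.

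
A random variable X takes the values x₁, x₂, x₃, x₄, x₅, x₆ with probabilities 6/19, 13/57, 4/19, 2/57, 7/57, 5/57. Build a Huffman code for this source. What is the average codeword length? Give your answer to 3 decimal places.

Repeatedly combine the two least-probable nodes; the expected code length is the sum of the merged weights.
merge 2/57 + 5/57 → 7/57
merge 7/57 + 7/57 → 14/57
merge 4/19 + 13/57 → 25/57
merge 14/57 + 6/19 → 32/57
merge 25/57 + 32/57 → 1
L = 7/57 + 14/57 + 25/57 + 32/57 + 1 = 45/19 ≈ 2.368 bits/symbol.

2.368 bits/symbol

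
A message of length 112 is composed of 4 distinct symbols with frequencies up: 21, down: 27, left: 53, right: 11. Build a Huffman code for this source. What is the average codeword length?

1.8125 bits/symbol

Probabilities are the counts divided by 112.
Repeatedly combine the two least-probable nodes; the expected code length is the sum of the merged weights.
merge 11/112 + 3/16 → 2/7
merge 27/112 + 2/7 → 59/112
merge 53/112 + 59/112 → 1
L = 2/7 + 59/112 + 1 = 29/16 = 1.8125 bits/symbol.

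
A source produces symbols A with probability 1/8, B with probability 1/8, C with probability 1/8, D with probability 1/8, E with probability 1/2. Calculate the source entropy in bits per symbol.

Each probability is a power of 1/2, so log₂(1/p) is an integer.
H = Σ p·log₂(1/p) = 1/8·3 + 1/8·3 + 1/8·3 + 1/8·3 + 1/2·1 = 2 bits.

2 bits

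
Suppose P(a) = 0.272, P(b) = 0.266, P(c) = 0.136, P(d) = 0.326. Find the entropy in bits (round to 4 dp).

H = −Σ pᵢ log₂ pᵢ.
−0.272·log₂(0.272) = 0.5109
−0.266·log₂(0.266) = 0.5082
−0.136·log₂(0.136) = 0.3915
−0.326·log₂(0.326) = 0.5272
Sum ≈ 1.9377 → 1.9377 bits.

1.9377 bits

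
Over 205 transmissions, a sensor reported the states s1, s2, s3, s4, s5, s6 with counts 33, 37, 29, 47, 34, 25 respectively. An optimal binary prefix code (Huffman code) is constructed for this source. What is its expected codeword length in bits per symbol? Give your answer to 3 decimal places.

Probabilities are the counts divided by 205.
Repeatedly combine the two least-probable nodes; the expected code length is the sum of the merged weights.
merge 5/41 + 29/205 → 54/205
merge 33/205 + 34/205 → 67/205
merge 37/205 + 47/205 → 84/205
merge 54/205 + 67/205 → 121/205
merge 84/205 + 121/205 → 1
L = 54/205 + 67/205 + 84/205 + 121/205 + 1 = 531/205 ≈ 2.590 bits/symbol.

2.590 bits/symbol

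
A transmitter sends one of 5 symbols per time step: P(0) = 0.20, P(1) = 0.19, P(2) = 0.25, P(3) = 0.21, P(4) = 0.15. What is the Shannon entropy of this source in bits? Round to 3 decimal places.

2.303 bits

H = −Σ pᵢ log₂ pᵢ.
−0.20·log₂(0.20) = 0.4644
−0.19·log₂(0.19) = 0.4552
−0.25·log₂(0.25) = 0.5000
−0.21·log₂(0.21) = 0.4728
−0.15·log₂(0.15) = 0.4105
Sum ≈ 2.3030 → 2.303 bits.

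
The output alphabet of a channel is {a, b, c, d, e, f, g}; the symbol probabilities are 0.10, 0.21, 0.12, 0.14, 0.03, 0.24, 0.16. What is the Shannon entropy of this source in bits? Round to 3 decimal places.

2.638 bits

H = −Σ pᵢ log₂ pᵢ.
−0.10·log₂(0.10) = 0.3322
−0.21·log₂(0.21) = 0.4728
−0.12·log₂(0.12) = 0.3671
−0.14·log₂(0.14) = 0.3971
−0.03·log₂(0.03) = 0.1518
−0.24·log₂(0.24) = 0.4941
−0.16·log₂(0.16) = 0.4230
Sum ≈ 2.6381 → 2.638 bits.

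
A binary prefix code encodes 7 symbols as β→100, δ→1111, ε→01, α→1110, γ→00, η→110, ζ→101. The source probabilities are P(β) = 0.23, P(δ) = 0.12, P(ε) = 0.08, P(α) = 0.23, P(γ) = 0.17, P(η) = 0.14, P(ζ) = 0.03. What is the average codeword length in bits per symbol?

3.1 bits/symbol

L̄ = Σ pᵢ·ℓᵢ = 0.23·3 + 0.12·4 + 0.08·2 + 0.23·4 + 0.17·2 + 0.14·3 + 0.03·3 = 3.1 bits/symbol.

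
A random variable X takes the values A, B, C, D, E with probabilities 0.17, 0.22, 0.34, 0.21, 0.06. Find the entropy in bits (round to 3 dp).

H = −Σ pᵢ log₂ pᵢ.
−0.17·log₂(0.17) = 0.4346
−0.22·log₂(0.22) = 0.4806
−0.34·log₂(0.34) = 0.5292
−0.21·log₂(0.21) = 0.4728
−0.06·log₂(0.06) = 0.2435
Sum ≈ 2.1607 → 2.161 bits.

2.161 bits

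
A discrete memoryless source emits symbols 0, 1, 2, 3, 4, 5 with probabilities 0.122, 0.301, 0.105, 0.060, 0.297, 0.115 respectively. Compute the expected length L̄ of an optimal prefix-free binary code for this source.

Repeatedly combine the two least-probable nodes; the expected code length is the sum of the merged weights.
merge 3/50 + 21/200 → 33/200
merge 23/200 + 61/500 → 237/1000
merge 33/200 + 237/1000 → 201/500
merge 297/1000 + 301/1000 → 299/500
merge 201/500 + 299/500 → 1
L = 33/200 + 237/1000 + 201/500 + 299/500 + 1 = 1201/500 = 2.402 bits/symbol.

2.402 bits/symbol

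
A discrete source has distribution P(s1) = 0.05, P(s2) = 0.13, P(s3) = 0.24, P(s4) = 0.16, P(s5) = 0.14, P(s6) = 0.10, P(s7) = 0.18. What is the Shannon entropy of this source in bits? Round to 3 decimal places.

2.691 bits

H = −Σ pᵢ log₂ pᵢ.
−0.05·log₂(0.05) = 0.2161
−0.13·log₂(0.13) = 0.3826
−0.24·log₂(0.24) = 0.4941
−0.16·log₂(0.16) = 0.4230
−0.14·log₂(0.14) = 0.3971
−0.10·log₂(0.10) = 0.3322
−0.18·log₂(0.18) = 0.4453
Sum ≈ 2.6905 → 2.691 bits.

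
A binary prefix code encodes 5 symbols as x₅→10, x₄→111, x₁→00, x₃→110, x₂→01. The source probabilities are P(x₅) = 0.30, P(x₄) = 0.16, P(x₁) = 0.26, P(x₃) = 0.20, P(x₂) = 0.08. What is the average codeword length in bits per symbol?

L̄ = Σ pᵢ·ℓᵢ = 0.30·2 + 0.16·3 + 0.26·2 + 0.20·3 + 0.08·2 = 2.36 bits/symbol.

2.36 bits/symbol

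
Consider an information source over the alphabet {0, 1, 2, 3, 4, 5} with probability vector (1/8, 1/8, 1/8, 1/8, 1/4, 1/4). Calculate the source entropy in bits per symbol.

2.5 bits

Each probability is a power of 1/2, so log₂(1/p) is an integer.
H = Σ p·log₂(1/p) = 1/8·3 + 1/8·3 + 1/8·3 + 1/8·3 + 1/4·2 + 1/4·2 = 2.5 bits.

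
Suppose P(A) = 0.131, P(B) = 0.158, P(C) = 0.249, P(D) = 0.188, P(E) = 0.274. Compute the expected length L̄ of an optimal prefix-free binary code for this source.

Repeatedly combine the two least-probable nodes; the expected code length is the sum of the merged weights.
merge 131/1000 + 79/500 → 289/1000
merge 47/250 + 249/1000 → 437/1000
merge 137/500 + 289/1000 → 563/1000
merge 437/1000 + 563/1000 → 1
L = 289/1000 + 437/1000 + 563/1000 + 1 = 2289/1000 = 2.289 bits/symbol.

2.289 bits/symbol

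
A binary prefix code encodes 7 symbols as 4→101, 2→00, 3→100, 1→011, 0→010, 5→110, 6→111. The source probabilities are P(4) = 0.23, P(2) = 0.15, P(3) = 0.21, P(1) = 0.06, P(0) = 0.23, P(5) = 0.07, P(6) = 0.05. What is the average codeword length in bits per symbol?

L̄ = Σ pᵢ·ℓᵢ = 0.23·3 + 0.15·2 + 0.21·3 + 0.06·3 + 0.23·3 + 0.07·3 + 0.05·3 = 2.85 bits/symbol.

2.85 bits/symbol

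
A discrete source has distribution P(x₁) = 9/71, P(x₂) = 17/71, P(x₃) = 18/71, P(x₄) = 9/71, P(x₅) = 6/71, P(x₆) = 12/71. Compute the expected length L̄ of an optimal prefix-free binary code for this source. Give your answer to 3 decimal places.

2.507 bits/symbol

Repeatedly combine the two least-probable nodes; the expected code length is the sum of the merged weights.
merge 6/71 + 9/71 → 15/71
merge 9/71 + 12/71 → 21/71
merge 15/71 + 17/71 → 32/71
merge 18/71 + 21/71 → 39/71
merge 32/71 + 39/71 → 1
L = 15/71 + 21/71 + 32/71 + 39/71 + 1 = 178/71 ≈ 2.507 bits/symbol.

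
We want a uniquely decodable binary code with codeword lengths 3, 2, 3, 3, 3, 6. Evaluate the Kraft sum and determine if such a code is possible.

With common denominator 2^6 = 64: Σ 2^(−ℓᵢ) = 8/64 + 16/64 + 8/64 + 8/64 + 8/64 + 1/64 = 49/64 = 0.765625.
Kraft's inequality requires Σ ≤ 1; here Σ = 0.765625 ≤ 1, so such a prefix code exists.

0.765625; yes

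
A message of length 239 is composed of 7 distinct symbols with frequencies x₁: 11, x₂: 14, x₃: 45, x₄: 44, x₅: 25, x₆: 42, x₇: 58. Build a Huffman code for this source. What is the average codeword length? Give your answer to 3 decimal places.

2.674 bits/symbol

Probabilities are the counts divided by 239.
Repeatedly combine the two least-probable nodes; the expected code length is the sum of the merged weights.
merge 11/239 + 14/239 → 25/239
merge 25/239 + 25/239 → 50/239
merge 42/239 + 44/239 → 86/239
merge 45/239 + 50/239 → 95/239
merge 58/239 + 86/239 → 144/239
merge 95/239 + 144/239 → 1
L = 25/239 + 50/239 + 86/239 + 95/239 + 144/239 + 1 = 639/239 ≈ 2.674 bits/symbol.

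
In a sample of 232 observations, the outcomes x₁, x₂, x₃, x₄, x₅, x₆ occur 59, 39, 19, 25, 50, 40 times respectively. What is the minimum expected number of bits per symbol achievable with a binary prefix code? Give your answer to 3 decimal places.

2.530 bits/symbol

Probabilities are the counts divided by 232.
Repeatedly combine the two least-probable nodes; the expected code length is the sum of the merged weights.
merge 19/232 + 25/232 → 11/58
merge 39/232 + 5/29 → 79/232
merge 11/58 + 25/116 → 47/116
merge 59/232 + 79/232 → 69/116
merge 47/116 + 69/116 → 1
L = 11/58 + 79/232 + 47/116 + 69/116 + 1 = 587/232 ≈ 2.530 bits/symbol.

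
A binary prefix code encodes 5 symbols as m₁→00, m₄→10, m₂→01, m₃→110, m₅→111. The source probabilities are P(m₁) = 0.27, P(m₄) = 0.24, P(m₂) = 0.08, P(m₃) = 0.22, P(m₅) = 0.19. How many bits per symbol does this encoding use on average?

2.41 bits/symbol

L̄ = Σ pᵢ·ℓᵢ = 0.27·2 + 0.24·2 + 0.08·2 + 0.22·3 + 0.19·3 = 2.41 bits/symbol.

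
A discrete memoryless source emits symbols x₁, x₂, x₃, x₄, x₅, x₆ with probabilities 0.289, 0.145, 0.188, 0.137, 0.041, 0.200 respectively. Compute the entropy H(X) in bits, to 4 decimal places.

2.4210 bits

H = −Σ pᵢ log₂ pᵢ.
−0.289·log₂(0.289) = 0.5176
−0.145·log₂(0.145) = 0.4040
−0.188·log₂(0.188) = 0.4533
−0.137·log₂(0.137) = 0.3929
−0.041·log₂(0.041) = 0.1889
−0.200·log₂(0.200) = 0.4644
Sum ≈ 2.4210 → 2.4210 bits.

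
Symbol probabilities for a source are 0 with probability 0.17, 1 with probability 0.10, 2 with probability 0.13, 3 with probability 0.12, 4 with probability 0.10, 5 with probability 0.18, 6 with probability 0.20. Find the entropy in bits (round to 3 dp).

2.758 bits

H = −Σ pᵢ log₂ pᵢ.
−0.17·log₂(0.17) = 0.4346
−0.10·log₂(0.10) = 0.3322
−0.13·log₂(0.13) = 0.3826
−0.12·log₂(0.12) = 0.3671
−0.10·log₂(0.10) = 0.3322
−0.18·log₂(0.18) = 0.4453
−0.20·log₂(0.20) = 0.4644
Sum ≈ 2.7584 → 2.758 bits.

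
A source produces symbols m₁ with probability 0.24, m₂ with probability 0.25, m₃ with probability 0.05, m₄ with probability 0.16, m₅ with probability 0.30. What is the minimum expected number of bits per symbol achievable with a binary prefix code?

2.21 bits/symbol

Repeatedly combine the two least-probable nodes; the expected code length is the sum of the merged weights.
merge 1/20 + 4/25 → 21/100
merge 21/100 + 6/25 → 9/20
merge 1/4 + 3/10 → 11/20
merge 9/20 + 11/20 → 1
L = 21/100 + 9/20 + 11/20 + 1 = 221/100 = 2.21 bits/symbol.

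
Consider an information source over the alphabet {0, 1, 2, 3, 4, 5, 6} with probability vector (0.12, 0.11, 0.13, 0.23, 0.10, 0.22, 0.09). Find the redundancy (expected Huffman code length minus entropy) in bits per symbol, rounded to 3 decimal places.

0.027 bits

Entropy H = −Σ p log₂ p ≈ 2.7131 bits.
Huffman merges: 9/100+1/10→19/100; 11/100+3/25→23/100; 13/100+19/100→8/25; 11/50+23/100→9/20; 23/100+8/25→11/20; 9/20+11/20→1. L = 137/50 ≈ 2.7400.
L − H = 2.7400 − 2.7131 = 0.027 bits.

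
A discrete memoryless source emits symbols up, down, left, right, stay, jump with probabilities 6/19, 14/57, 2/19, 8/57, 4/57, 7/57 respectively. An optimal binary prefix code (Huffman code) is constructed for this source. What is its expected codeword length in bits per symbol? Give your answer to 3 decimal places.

2.439 bits/symbol

Repeatedly combine the two least-probable nodes; the expected code length is the sum of the merged weights.
merge 4/57 + 2/19 → 10/57
merge 7/57 + 8/57 → 5/19
merge 10/57 + 14/57 → 8/19
merge 5/19 + 6/19 → 11/19
merge 8/19 + 11/19 → 1
L = 10/57 + 5/19 + 8/19 + 11/19 + 1 = 139/57 ≈ 2.439 bits/symbol.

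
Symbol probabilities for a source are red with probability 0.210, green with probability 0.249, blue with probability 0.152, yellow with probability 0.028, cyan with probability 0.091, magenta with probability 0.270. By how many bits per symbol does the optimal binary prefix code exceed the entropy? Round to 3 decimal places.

0.035 bits

Entropy H = −Σ p log₂ p ≈ 2.3545 bits.
Huffman merges: 7/250+91/1000→119/1000; 119/1000+19/125→271/1000; 21/100+249/1000→459/1000; 27/100+271/1000→541/1000; 459/1000+541/1000→1. L = 239/100 ≈ 2.3900.
L − H = 2.3900 − 2.3545 = 0.035 bits.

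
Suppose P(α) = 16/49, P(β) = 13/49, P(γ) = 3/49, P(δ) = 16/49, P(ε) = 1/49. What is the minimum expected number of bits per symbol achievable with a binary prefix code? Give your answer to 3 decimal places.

Repeatedly combine the two least-probable nodes; the expected code length is the sum of the merged weights.
merge 1/49 + 3/49 → 4/49
merge 4/49 + 13/49 → 17/49
merge 16/49 + 16/49 → 32/49
merge 17/49 + 32/49 → 1
L = 4/49 + 17/49 + 32/49 + 1 = 102/49 ≈ 2.082 bits/symbol.

2.082 bits/symbol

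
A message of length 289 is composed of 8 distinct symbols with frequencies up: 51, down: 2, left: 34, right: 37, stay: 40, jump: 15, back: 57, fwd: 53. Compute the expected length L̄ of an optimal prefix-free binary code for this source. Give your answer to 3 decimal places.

2.855 bits/symbol

Probabilities are the counts divided by 289.
Repeatedly combine the two least-probable nodes; the expected code length is the sum of the merged weights.
merge 2/289 + 15/289 → 1/17
merge 1/17 + 2/17 → 3/17
merge 37/289 + 40/289 → 77/289
merge 3/17 + 3/17 → 6/17
merge 53/289 + 57/289 → 110/289
merge 77/289 + 6/17 → 179/289
merge 110/289 + 179/289 → 1
L = 1/17 + 3/17 + 77/289 + 6/17 + 110/289 + 179/289 + 1 = 825/289 ≈ 2.855 bits/symbol.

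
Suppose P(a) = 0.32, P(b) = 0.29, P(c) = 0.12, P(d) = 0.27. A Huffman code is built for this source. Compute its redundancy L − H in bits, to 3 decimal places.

0.079 bits

Entropy H = −Σ p log₂ p ≈ 1.9210 bits.
Huffman merges: 3/25+27/100→39/100; 29/100+8/25→61/100; 39/100+61/100→1. L = 2 ≈ 2.0000.
L − H = 2.0000 − 1.9210 = 0.079 bits.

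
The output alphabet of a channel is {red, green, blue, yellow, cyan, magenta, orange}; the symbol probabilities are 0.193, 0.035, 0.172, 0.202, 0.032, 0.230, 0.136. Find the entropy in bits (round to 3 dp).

2.568 bits

H = −Σ pᵢ log₂ pᵢ.
−0.193·log₂(0.193) = 0.4581
−0.035·log₂(0.035) = 0.1693
−0.172·log₂(0.172) = 0.4368
−0.202·log₂(0.202) = 0.4661
−0.032·log₂(0.032) = 0.1589
−0.230·log₂(0.230) = 0.4877
−0.136·log₂(0.136) = 0.3915
Sum ≈ 2.5683 → 2.568 bits.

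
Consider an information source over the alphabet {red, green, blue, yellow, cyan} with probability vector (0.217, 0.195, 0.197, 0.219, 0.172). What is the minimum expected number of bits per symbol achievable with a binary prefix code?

2.367 bits/symbol

Repeatedly combine the two least-probable nodes; the expected code length is the sum of the merged weights.
merge 43/250 + 39/200 → 367/1000
merge 197/1000 + 217/1000 → 207/500
merge 219/1000 + 367/1000 → 293/500
merge 207/500 + 293/500 → 1
L = 367/1000 + 207/500 + 293/500 + 1 = 2367/1000 = 2.367 bits/symbol.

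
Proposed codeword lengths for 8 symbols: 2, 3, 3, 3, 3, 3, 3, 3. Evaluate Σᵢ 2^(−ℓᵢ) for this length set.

1.125

With common denominator 2^3 = 8: Σ 2^(−ℓᵢ) = 2/8 + 1/8 + 1/8 + 1/8 + 1/8 + 1/8 + 1/8 + 1/8 = 9/8 = 1.125.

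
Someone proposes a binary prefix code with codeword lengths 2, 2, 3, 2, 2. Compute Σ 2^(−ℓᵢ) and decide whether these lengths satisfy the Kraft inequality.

With common denominator 2^3 = 8: Σ 2^(−ℓᵢ) = 2/8 + 2/8 + 1/8 + 2/8 + 2/8 = 9/8 = 1.125.
Kraft's inequality requires Σ ≤ 1; here Σ = 1.125 > 1, so no such prefix code exists.

1.125; no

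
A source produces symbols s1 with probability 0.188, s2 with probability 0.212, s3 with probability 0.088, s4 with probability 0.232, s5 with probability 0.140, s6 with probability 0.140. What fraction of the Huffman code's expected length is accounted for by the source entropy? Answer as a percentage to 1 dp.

Entropy H = −Σ p log₂ p ≈ 2.5195 bits.
Huffman merges: 11/125+7/50→57/250; 7/50+47/250→41/125; 53/250+57/250→11/25; 29/125+41/125→14/25; 11/25+14/25→1. L = 639/250 ≈ 2.5560.
Efficiency = H/L = 2.5195/2.5560 = 98.6%.

98.6%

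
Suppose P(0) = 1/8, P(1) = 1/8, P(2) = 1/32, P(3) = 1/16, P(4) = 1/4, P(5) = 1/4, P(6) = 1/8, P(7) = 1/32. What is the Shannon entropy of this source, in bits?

Each probability is a power of 1/2, so log₂(1/p) is an integer.
H = Σ p·log₂(1/p) = 1/8·3 + 1/8·3 + 1/32·5 + 1/16·4 + 1/4·2 + 1/4·2 + 1/8·3 + 1/32·5 = 2.6875 bits.

2.6875 bits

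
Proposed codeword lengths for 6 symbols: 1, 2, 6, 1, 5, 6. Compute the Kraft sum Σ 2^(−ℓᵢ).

With common denominator 2^6 = 64: Σ 2^(−ℓᵢ) = 32/64 + 16/64 + 1/64 + 32/64 + 2/64 + 1/64 = 84/64 = 1.3125.

1.3125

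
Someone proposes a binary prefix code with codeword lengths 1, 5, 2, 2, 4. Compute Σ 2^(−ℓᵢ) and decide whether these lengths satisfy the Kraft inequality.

1.09375; no

With common denominator 2^5 = 32: Σ 2^(−ℓᵢ) = 16/32 + 1/32 + 8/32 + 8/32 + 2/32 = 35/32 = 1.09375.
Kraft's inequality requires Σ ≤ 1; here Σ = 1.09375 > 1, so no such prefix code exists.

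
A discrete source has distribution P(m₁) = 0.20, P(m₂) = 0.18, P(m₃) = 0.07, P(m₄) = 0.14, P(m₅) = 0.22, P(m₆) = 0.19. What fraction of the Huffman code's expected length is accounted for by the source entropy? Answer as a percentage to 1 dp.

Entropy H = −Σ p log₂ p ≈ 2.5112 bits.
Huffman merges: 7/100+7/50→21/100; 9/50+19/100→37/100; 1/5+21/100→41/100; 11/50+37/100→59/100; 41/100+59/100→1. L = 129/50 ≈ 2.5800.
Efficiency = H/L = 2.5112/2.5800 = 97.3%.

97.3%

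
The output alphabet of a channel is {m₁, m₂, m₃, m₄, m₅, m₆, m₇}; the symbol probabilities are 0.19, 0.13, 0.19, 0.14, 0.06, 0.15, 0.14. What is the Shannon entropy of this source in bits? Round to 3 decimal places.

H = −Σ pᵢ log₂ pᵢ.
−0.19·log₂(0.19) = 0.4552
−0.13·log₂(0.13) = 0.3826
−0.19·log₂(0.19) = 0.4552
−0.14·log₂(0.14) = 0.3971
−0.06·log₂(0.06) = 0.2435
−0.15·log₂(0.15) = 0.4105
−0.14·log₂(0.14) = 0.3971
Sum ≈ 2.7414 → 2.741 bits.

2.741 bits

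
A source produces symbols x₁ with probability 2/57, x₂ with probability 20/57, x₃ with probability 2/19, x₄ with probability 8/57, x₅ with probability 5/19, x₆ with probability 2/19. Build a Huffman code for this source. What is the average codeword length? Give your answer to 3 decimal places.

Repeatedly combine the two least-probable nodes; the expected code length is the sum of the merged weights.
merge 2/57 + 2/19 → 8/57
merge 2/19 + 8/57 → 14/57
merge 8/57 + 14/57 → 22/57
merge 5/19 + 20/57 → 35/57
merge 22/57 + 35/57 → 1
L = 8/57 + 14/57 + 22/57 + 35/57 + 1 = 136/57 ≈ 2.386 bits/symbol.

2.386 bits/symbol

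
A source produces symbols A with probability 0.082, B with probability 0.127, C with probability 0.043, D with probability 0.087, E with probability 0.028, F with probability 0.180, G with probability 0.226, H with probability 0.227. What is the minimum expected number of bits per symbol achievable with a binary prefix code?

Repeatedly combine the two least-probable nodes; the expected code length is the sum of the merged weights.
merge 7/250 + 43/1000 → 71/1000
merge 71/1000 + 41/500 → 153/1000
merge 87/1000 + 127/1000 → 107/500
merge 153/1000 + 9/50 → 333/1000
merge 107/500 + 113/500 → 11/25
merge 227/1000 + 333/1000 → 14/25
merge 11/25 + 14/25 → 1
L = 71/1000 + 153/1000 + 107/500 + 333/1000 + 11/25 + 14/25 + 1 = 2771/1000 = 2.771 bits/symbol.

2.771 bits/symbol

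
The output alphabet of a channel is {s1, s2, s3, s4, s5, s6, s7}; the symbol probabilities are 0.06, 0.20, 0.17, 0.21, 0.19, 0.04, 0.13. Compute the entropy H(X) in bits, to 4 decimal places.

2.6390 bits

H = −Σ pᵢ log₂ pᵢ.
−0.06·log₂(0.06) = 0.2435
−0.20·log₂(0.20) = 0.4644
−0.17·log₂(0.17) = 0.4346
−0.21·log₂(0.21) = 0.4728
−0.19·log₂(0.19) = 0.4552
−0.04·log₂(0.04) = 0.1858
−0.13·log₂(0.13) = 0.3826
Sum ≈ 2.6390 → 2.6390 bits.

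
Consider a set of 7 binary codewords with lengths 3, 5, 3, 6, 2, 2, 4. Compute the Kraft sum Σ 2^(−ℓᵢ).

With common denominator 2^6 = 64: Σ 2^(−ℓᵢ) = 8/64 + 2/64 + 8/64 + 1/64 + 16/64 + 16/64 + 4/64 = 55/64 = 0.859375.

0.859375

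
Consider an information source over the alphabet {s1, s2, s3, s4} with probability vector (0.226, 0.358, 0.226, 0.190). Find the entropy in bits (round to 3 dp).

H = −Σ pᵢ log₂ pᵢ.
−0.226·log₂(0.226) = 0.4849
−0.358·log₂(0.358) = 0.5305
−0.226·log₂(0.226) = 0.4849
−0.190·log₂(0.190) = 0.4552
Sum ≈ 1.9556 → 1.956 bits.

1.956 bits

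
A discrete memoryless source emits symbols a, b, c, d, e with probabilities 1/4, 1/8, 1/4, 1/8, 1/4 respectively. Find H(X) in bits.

Each probability is a power of 1/2, so log₂(1/p) is an integer.
H = Σ p·log₂(1/p) = 1/4·2 + 1/8·3 + 1/4·2 + 1/8·3 + 1/4·2 = 2.25 bits.

2.25 bits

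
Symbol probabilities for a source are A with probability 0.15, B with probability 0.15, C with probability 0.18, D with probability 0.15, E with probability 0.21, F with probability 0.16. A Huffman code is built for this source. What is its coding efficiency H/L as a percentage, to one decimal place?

98.6%

Entropy H = −Σ p log₂ p ≈ 2.5728 bits.
Huffman merges: 3/20+3/20→3/10; 3/20+4/25→31/100; 9/50+21/100→39/100; 3/10+31/100→61/100; 39/100+61/100→1. L = 261/100 ≈ 2.6100.
Efficiency = H/L = 2.5728/2.6100 = 98.6%.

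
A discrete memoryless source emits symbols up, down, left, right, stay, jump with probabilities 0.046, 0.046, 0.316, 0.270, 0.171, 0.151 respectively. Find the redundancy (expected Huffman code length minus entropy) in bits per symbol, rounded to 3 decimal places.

0.044 bits

Entropy H = −Σ p log₂ p ≈ 2.2914 bits.
Huffman merges: 23/500+23/500→23/250; 23/250+151/1000→243/1000; 171/1000+243/1000→207/500; 27/100+79/250→293/500; 207/500+293/500→1. L = 467/200 ≈ 2.3350.
L − H = 2.3350 − 2.2914 = 0.044 bits.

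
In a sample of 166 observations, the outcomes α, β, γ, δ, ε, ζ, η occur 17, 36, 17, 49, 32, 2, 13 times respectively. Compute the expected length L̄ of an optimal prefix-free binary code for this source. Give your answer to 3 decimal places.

Probabilities are the counts divided by 166.
Repeatedly combine the two least-probable nodes; the expected code length is the sum of the merged weights.
merge 1/83 + 13/166 → 15/166
merge 15/166 + 17/166 → 16/83
merge 17/166 + 16/83 → 49/166
merge 16/83 + 18/83 → 34/83
merge 49/166 + 49/166 → 49/83
merge 34/83 + 49/83 → 1
L = 15/166 + 16/83 + 49/166 + 34/83 + 49/83 + 1 = 214/83 ≈ 2.578 bits/symbol.

2.578 bits/symbol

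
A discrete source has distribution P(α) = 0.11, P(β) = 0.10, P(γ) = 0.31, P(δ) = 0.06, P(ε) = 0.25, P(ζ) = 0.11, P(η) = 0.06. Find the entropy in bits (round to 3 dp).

2.544 bits

H = −Σ pᵢ log₂ pᵢ.
−0.11·log₂(0.11) = 0.3503
−0.10·log₂(0.10) = 0.3322
−0.31·log₂(0.31) = 0.5238
−0.06·log₂(0.06) = 0.2435
−0.25·log₂(0.25) = 0.5000
−0.11·log₂(0.11) = 0.3503
−0.06·log₂(0.06) = 0.2435
Sum ≈ 2.5436 → 2.544 bits.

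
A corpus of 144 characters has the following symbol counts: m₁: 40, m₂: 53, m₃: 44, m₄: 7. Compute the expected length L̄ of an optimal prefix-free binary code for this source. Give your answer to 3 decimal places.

1.958 bits/symbol

Probabilities are the counts divided by 144.
Repeatedly combine the two least-probable nodes; the expected code length is the sum of the merged weights.
merge 7/144 + 5/18 → 47/144
merge 11/36 + 47/144 → 91/144
merge 53/144 + 91/144 → 1
L = 47/144 + 91/144 + 1 = 47/24 ≈ 1.958 bits/symbol.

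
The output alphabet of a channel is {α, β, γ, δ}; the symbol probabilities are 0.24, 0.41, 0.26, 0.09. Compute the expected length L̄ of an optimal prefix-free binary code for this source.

1.92 bits/symbol

Repeatedly combine the two least-probable nodes; the expected code length is the sum of the merged weights.
merge 9/100 + 6/25 → 33/100
merge 13/50 + 33/100 → 59/100
merge 41/100 + 59/100 → 1
L = 33/100 + 59/100 + 1 = 48/25 = 1.92 bits/symbol.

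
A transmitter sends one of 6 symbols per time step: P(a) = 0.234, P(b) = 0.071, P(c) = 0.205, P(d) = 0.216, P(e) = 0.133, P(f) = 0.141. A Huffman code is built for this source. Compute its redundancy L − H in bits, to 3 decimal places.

0.056 bits

Entropy H = −Σ p log₂ p ≈ 2.4931 bits.
Huffman merges: 71/1000+133/1000→51/250; 141/1000+51/250→69/200; 41/200+27/125→421/1000; 117/500+69/200→579/1000; 421/1000+579/1000→1. L = 2549/1000 ≈ 2.5490.
L − H = 2.5490 − 2.4931 = 0.056 bits.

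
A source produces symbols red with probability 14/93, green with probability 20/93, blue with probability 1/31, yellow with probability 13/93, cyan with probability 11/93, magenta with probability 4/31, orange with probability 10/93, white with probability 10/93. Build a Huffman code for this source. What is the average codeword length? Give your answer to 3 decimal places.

Repeatedly combine the two least-probable nodes; the expected code length is the sum of the merged weights.
merge 1/31 + 10/93 → 13/93
merge 10/93 + 11/93 → 7/31
merge 4/31 + 13/93 → 25/93
merge 13/93 + 14/93 → 9/31
merge 20/93 + 7/31 → 41/93
merge 25/93 + 9/31 → 52/93
merge 41/93 + 52/93 → 1
L = 13/93 + 7/31 + 25/93 + 9/31 + 41/93 + 52/93 + 1 = 272/93 ≈ 2.925 bits/symbol.

2.925 bits/symbol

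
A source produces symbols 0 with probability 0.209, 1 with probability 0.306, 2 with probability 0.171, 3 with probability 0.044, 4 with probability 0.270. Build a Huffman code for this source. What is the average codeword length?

2.215 bits/symbol

Repeatedly combine the two least-probable nodes; the expected code length is the sum of the merged weights.
merge 11/250 + 171/1000 → 43/200
merge 209/1000 + 43/200 → 53/125
merge 27/100 + 153/500 → 72/125
merge 53/125 + 72/125 → 1
L = 43/200 + 53/125 + 72/125 + 1 = 443/200 = 2.215 bits/symbol.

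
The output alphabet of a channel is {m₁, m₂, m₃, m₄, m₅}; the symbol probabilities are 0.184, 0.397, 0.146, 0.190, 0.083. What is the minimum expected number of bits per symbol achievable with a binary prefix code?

Repeatedly combine the two least-probable nodes; the expected code length is the sum of the merged weights.
merge 83/1000 + 73/500 → 229/1000
merge 23/125 + 19/100 → 187/500
merge 229/1000 + 187/500 → 603/1000
merge 397/1000 + 603/1000 → 1
L = 229/1000 + 187/500 + 603/1000 + 1 = 1103/500 = 2.206 bits/symbol.

2.206 bits/symbol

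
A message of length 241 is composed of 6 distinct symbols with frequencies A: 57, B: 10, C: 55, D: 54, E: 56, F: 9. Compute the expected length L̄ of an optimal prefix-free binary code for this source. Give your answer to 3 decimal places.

Probabilities are the counts divided by 241.
Repeatedly combine the two least-probable nodes; the expected code length is the sum of the merged weights.
merge 9/241 + 10/241 → 19/241
merge 19/241 + 54/241 → 73/241
merge 55/241 + 56/241 → 111/241
merge 57/241 + 73/241 → 130/241
merge 111/241 + 130/241 → 1
L = 19/241 + 73/241 + 111/241 + 130/241 + 1 = 574/241 ≈ 2.382 bits/symbol.

2.382 bits/symbol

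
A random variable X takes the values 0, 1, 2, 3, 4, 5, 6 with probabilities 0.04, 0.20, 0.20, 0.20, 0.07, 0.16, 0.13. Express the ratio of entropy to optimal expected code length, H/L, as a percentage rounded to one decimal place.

Entropy H = −Σ p log₂ p ≈ 2.6531 bits.
Huffman merges: 1/25+7/100→11/100; 11/100+13/100→6/25; 4/25+1/5→9/25; 1/5+1/5→2/5; 6/25+9/25→3/5; 2/5+3/5→1. L = 271/100 ≈ 2.7100.
Efficiency = H/L = 2.6531/2.7100 = 97.9%.

97.9%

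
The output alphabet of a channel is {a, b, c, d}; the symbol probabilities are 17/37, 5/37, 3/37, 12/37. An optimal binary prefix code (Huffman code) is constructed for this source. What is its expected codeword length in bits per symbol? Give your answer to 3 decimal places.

Repeatedly combine the two least-probable nodes; the expected code length is the sum of the merged weights.
merge 3/37 + 5/37 → 8/37
merge 8/37 + 12/37 → 20/37
merge 17/37 + 20/37 → 1
L = 8/37 + 20/37 + 1 = 65/37 ≈ 1.757 bits/symbol.

1.757 bits/symbol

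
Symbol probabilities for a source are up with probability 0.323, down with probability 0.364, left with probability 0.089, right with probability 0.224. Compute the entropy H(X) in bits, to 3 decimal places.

1.851 bits

H = −Σ pᵢ log₂ pᵢ.
−0.323·log₂(0.323) = 0.5266
−0.364·log₂(0.364) = 0.5307
−0.089·log₂(0.089) = 0.3106
−0.224·log₂(0.224) = 0.4835
Sum ≈ 1.8514 → 1.851 bits.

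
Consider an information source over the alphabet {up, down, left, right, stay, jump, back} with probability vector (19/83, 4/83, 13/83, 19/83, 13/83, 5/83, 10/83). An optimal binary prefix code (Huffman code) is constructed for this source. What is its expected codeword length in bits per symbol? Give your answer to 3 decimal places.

Repeatedly combine the two least-probable nodes; the expected code length is the sum of the merged weights.
merge 4/83 + 5/83 → 9/83
merge 9/83 + 10/83 → 19/83
merge 13/83 + 13/83 → 26/83
merge 19/83 + 19/83 → 38/83
merge 19/83 + 26/83 → 45/83
merge 38/83 + 45/83 → 1
L = 9/83 + 19/83 + 26/83 + 38/83 + 45/83 + 1 = 220/83 ≈ 2.651 bits/symbol.

2.651 bits/symbol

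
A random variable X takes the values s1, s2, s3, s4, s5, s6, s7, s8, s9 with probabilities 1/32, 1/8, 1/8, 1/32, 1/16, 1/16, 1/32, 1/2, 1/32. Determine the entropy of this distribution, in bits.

2.375 bits

Each probability is a power of 1/2, so log₂(1/p) is an integer.
H = Σ p·log₂(1/p) = 1/32·5 + 1/8·3 + 1/8·3 + 1/32·5 + 1/16·4 + 1/16·4 + 1/32·5 + 1/2·1 + 1/32·5 = 2.375 bits.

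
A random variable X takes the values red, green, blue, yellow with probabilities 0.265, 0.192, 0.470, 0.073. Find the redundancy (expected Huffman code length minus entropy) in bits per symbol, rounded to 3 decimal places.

0.043 bits

Entropy H = −Σ p log₂ p ≈ 1.7524 bits.
Huffman merges: 73/1000+24/125→53/200; 53/200+53/200→53/100; 47/100+53/100→1. L = 359/200 ≈ 1.7950.
L − H = 1.7950 − 1.7524 = 0.043 bits.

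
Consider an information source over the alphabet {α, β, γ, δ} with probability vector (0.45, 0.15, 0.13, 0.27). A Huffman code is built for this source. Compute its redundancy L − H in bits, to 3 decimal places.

Entropy H = −Σ p log₂ p ≈ 1.8216 bits.
Huffman merges: 13/100+3/20→7/25; 27/100+7/25→11/20; 9/20+11/20→1. L = 183/100 ≈ 1.8300.
L − H = 1.8300 − 1.8216 = 0.008 bits.

0.008 bits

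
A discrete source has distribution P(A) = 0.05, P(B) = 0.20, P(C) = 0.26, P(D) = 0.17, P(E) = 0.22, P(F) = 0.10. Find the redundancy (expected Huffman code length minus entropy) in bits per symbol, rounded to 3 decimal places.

0.037 bits

Entropy H = −Σ p log₂ p ≈ 2.4331 bits.
Huffman merges: 1/20+1/10→3/20; 3/20+17/100→8/25; 1/5+11/50→21/50; 13/50+8/25→29/50; 21/50+29/50→1. L = 247/100 ≈ 2.4700.
L − H = 2.4700 − 2.4331 = 0.037 bits.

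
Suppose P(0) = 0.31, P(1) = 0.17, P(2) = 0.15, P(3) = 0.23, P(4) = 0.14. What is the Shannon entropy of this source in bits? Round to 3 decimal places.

2.254 bits

H = −Σ pᵢ log₂ pᵢ.
−0.31·log₂(0.31) = 0.5238
−0.17·log₂(0.17) = 0.4346
−0.15·log₂(0.15) = 0.4105
−0.23·log₂(0.23) = 0.4877
−0.14·log₂(0.14) = 0.3971
Sum ≈ 2.2537 → 2.254 bits.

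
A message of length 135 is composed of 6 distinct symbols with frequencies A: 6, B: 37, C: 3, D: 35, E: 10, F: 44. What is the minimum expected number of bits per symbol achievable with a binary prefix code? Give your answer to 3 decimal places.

2.207 bits/symbol

Probabilities are the counts divided by 135.
Repeatedly combine the two least-probable nodes; the expected code length is the sum of the merged weights.
merge 1/45 + 2/45 → 1/15
merge 1/15 + 2/27 → 19/135
merge 19/135 + 7/27 → 2/5
merge 37/135 + 44/135 → 3/5
merge 2/5 + 3/5 → 1
L = 1/15 + 19/135 + 2/5 + 3/5 + 1 = 298/135 ≈ 2.207 bits/symbol.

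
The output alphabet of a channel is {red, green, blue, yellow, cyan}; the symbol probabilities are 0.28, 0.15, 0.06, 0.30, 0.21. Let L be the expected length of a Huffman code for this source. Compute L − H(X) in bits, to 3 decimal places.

0.048 bits

Entropy H = −Σ p log₂ p ≈ 2.1622 bits.
Huffman merges: 3/50+3/20→21/100; 21/100+21/100→21/50; 7/25+3/10→29/50; 21/50+29/50→1. L = 221/100 ≈ 2.2100.
L − H = 2.2100 − 2.1622 = 0.048 bits.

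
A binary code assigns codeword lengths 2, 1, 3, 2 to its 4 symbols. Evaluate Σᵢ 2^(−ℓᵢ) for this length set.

1.125

With common denominator 2^3 = 8: Σ 2^(−ℓᵢ) = 2/8 + 4/8 + 1/8 + 2/8 = 9/8 = 1.125.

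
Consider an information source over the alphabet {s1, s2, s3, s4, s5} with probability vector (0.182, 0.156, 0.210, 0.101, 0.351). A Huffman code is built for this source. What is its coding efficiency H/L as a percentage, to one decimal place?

Entropy H = −Σ p log₂ p ≈ 2.2026 bits.
Huffman merges: 101/1000+39/250→257/1000; 91/500+21/100→49/125; 257/1000+351/1000→76/125; 49/125+76/125→1. L = 2257/1000 ≈ 2.2570.
Efficiency = H/L = 2.2026/2.2570 = 97.6%.

97.6%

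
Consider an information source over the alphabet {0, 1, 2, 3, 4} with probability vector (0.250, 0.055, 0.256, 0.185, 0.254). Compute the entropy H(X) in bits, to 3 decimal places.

2.186 bits

H = −Σ pᵢ log₂ pᵢ.
−0.250·log₂(0.250) = 0.5000
−0.055·log₂(0.055) = 0.2301
−0.256·log₂(0.256) = 0.5032
−0.185·log₂(0.185) = 0.4504
−0.254·log₂(0.254) = 0.5022
Sum ≈ 2.1859 → 2.186 bits.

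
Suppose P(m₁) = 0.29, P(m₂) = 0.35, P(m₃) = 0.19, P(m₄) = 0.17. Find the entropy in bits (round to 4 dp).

H = −Σ pᵢ log₂ pᵢ.
−0.29·log₂(0.29) = 0.5179
−0.35·log₂(0.35) = 0.5301
−0.19·log₂(0.19) = 0.4552
−0.17·log₂(0.17) = 0.4346
Sum ≈ 1.9378 → 1.9378 bits.

1.9378 bits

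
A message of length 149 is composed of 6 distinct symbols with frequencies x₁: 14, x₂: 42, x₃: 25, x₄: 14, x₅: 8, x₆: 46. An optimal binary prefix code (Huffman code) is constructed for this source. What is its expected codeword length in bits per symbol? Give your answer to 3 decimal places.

2.389 bits/symbol

Probabilities are the counts divided by 149.
Repeatedly combine the two least-probable nodes; the expected code length is the sum of the merged weights.
merge 8/149 + 14/149 → 22/149
merge 14/149 + 22/149 → 36/149
merge 25/149 + 36/149 → 61/149
merge 42/149 + 46/149 → 88/149
merge 61/149 + 88/149 → 1
L = 22/149 + 36/149 + 61/149 + 88/149 + 1 = 356/149 ≈ 2.389 bits/symbol.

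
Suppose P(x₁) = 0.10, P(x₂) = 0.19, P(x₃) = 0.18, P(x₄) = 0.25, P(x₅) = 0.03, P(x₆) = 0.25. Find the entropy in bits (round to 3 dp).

2.384 bits

H = −Σ pᵢ log₂ pᵢ.
−0.10·log₂(0.10) = 0.3322
−0.19·log₂(0.19) = 0.4552
−0.18·log₂(0.18) = 0.4453
−0.25·log₂(0.25) = 0.5000
−0.03·log₂(0.03) = 0.1518
−0.25·log₂(0.25) = 0.5000
Sum ≈ 2.3845 → 2.384 bits.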